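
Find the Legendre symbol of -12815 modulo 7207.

1

Pull out -1: (-12815/7207) = (-1/7207)·(12815/7207). Since 7207 ≡ 3 (mod 4), (-1/7207) = -1. Now have -(12815/7207).
Reduce the numerator: 12815 ≡ 5608 (mod 7207), so (12815/7207) = (5608/7207).
Factor out 2: 5608 = 2^3·701. Since 7207 ≡ 7 (mod 8), (2/7207) = +1, and (2/7207)^3 = +1. Now have -(701/7207).
701 ≡ 1 (mod 4), so quadratic reciprocity gives (701/7207) = (7207/701). Reduce: 7207 ≡ 197 (mod 701). Now have -(197/701).
197 ≡ 1 (mod 4), so quadratic reciprocity gives (197/701) = (701/197). Reduce: 701 ≡ 110 (mod 197). Now have -(110/197).
Factor out 2: 110 = 2·55. Since 197 ≡ 5 (mod 8), (2/197) = -1. Now have (55/197).
197 ≡ 1 (mod 4), so quadratic reciprocity gives (55/197) = (197/55). Reduce: 197 ≡ 32 (mod 55). Now have (32/55).
Factor out 2: 32 = 2^5. Since 55 ≡ 7 (mod 8), (2/55) = +1, and (2/55)^5 = +1. Now have (1/55).
(1/55) = 1. Collecting the sign factors: 1.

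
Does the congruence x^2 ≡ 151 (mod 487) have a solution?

no

Both 151 ≡ 3 and 487 ≡ 3 (mod 4), so reciprocity gives (151/487) = -(487/151). Reduce: 487 ≡ 34 (mod 151). Now have -(34/151).
Factor out 2: 34 = 2·17. Since 151 ≡ 7 (mod 8), (2/151) = +1. Now have -(17/151).
17 ≡ 1 (mod 4), so quadratic reciprocity gives (17/151) = (151/17). Reduce: 151 ≡ 15 (mod 17). Now have -(15/17).
17 ≡ 1 (mod 4), so quadratic reciprocity gives (15/17) = (17/15). Reduce: 17 ≡ 2 (mod 15). Now have -(2/15).
Factor out 2: 2 = 2. Since 15 ≡ 7 (mod 8), (2/15) = +1. Now have -(1/15).
(1/15) = 1. Collecting the sign factors: -1.
The Legendre symbol is -1, so x^2 ≡ 151 (mod 487) has no solution.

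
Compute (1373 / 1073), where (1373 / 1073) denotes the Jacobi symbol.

Reduce the numerator: 1373 ≡ 300 (mod 1073), so (1373 / 1073) = (300 / 1073).
Factor out 2: 300 = 2^2·75. Since 1073 ≡ 1 (mod 8), (2 / 1073) = +1, and (2 / 1073)^2 = +1. Now have (75 / 1073).
1073 ≡ 1 (mod 4), so quadratic reciprocity gives (75 / 1073) = (1073 / 75). Reduce: 1073 ≡ 23 (mod 75). Now have (23 / 75).
Both 23 ≡ 3 and 75 ≡ 3 (mod 4), so reciprocity gives (23 / 75) = -(75 / 23). Reduce: 75 ≡ 6 (mod 23). Now have -(6 / 23).
Factor out 2: 6 = 2·3. Since 23 ≡ 7 (mod 8), (2 / 23) = +1. Now have -(3 / 23).
Both 3 ≡ 3 and 23 ≡ 3 (mod 4), so reciprocity gives (3 / 23) = -(23 / 3). Reduce: 23 ≡ 2 (mod 3). Now have (2 / 3).
Factor out 2: 2 = 2. Since 3 ≡ 3 (mod 8), (2 / 3) = -1. Now have -(1 / 3).
(1 / 3) = 1. Collecting the sign factors: -1.

-1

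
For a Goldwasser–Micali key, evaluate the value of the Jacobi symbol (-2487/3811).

(-2487/3811)
  = (1324/3811)    [-2487 ≡ 1324 mod 3811]
  = (331/3811)    [3811 ≡ 3 mod 8 ⇒ (2/3811)^2 = +1]
  = -(3811/331)    [QR: both ≡ 3 mod 4, sign flips]
  = -(170/331)    [3811 ≡ 170 mod 331]
  = (85/331)    [331 ≡ 3 mod 8 ⇒ (2/331) = -1]
  = (331/85)    [QR: 85 ≡ 1 mod 4, sign kept]
  = (76/85)    [331 ≡ 76 mod 85]
  = (19/85)    [85 ≡ 5 mod 8 ⇒ (2/85)^2 = +1]
  = (85/19)    [QR: 85 ≡ 1 mod 4, sign kept]
  = (9/19)    [85 ≡ 9 mod 19]
  = (19/9)    [QR: 9 ≡ 1 mod 4, sign kept]
  = (1/9)    [19 ≡ 1 mod 9]
  = 1    [(1/9) = 1]

1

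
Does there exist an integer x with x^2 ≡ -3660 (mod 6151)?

(-3660|6151)
  = -(3660|6151)    [6151 ≡ 3 mod 4 ⇒ (-1|6151) = -1]
  = -(915|6151)    [6151 ≡ 7 mod 8 ⇒ (2|6151)^2 = +1]
  = (6151|915)    [QR: both ≡ 3 mod 4, sign flips]
  = (661|915)    [6151 ≡ 661 mod 915]
  = (915|661)    [QR: 661 ≡ 1 mod 4, sign kept]
  = (254|661)    [915 ≡ 254 mod 661]
  = -(127|661)    [661 ≡ 5 mod 8 ⇒ (2|661) = -1]
  = -(661|127)    [QR: 661 ≡ 1 mod 4, sign kept]
  = -(26|127)    [661 ≡ 26 mod 127]
  = -(13|127)    [127 ≡ 7 mod 8 ⇒ (2|127) = +1]
  = -(127|13)    [QR: 13 ≡ 1 mod 4, sign kept]
  = -(10|13)    [127 ≡ 10 mod 13]
  = (5|13)    [13 ≡ 5 mod 8 ⇒ (2|13) = -1]
  = (13|5)    [QR: 5 ≡ 1 mod 4, sign kept]
  = (3|5)    [13 ≡ 3 mod 5]
  = (5|3)    [QR: 5 ≡ 1 mod 4, sign kept]
  = (2|3)    [5 ≡ 2 mod 3]
  = -(1|3)    [3 ≡ 3 mod 8 ⇒ (2|3) = -1]
  = -1    [(1|3) = 1]
(-3660|6151) = -1, and 6151 is prime, so -3660 is not a quadratic residue mod 6151.

no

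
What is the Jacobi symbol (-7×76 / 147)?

0

By multiplicativity, (-7·76 / 147) = (-7 / 147)·(76 / 147).
First factor (-7 / 147):
(-7 / 147)
  = (140 / 147)    [-7 ≡ 140 mod 147]
  = (35 / 147)    [147 ≡ 3 mod 8 ⇒ (2 / 147)^2 = +1]
  = -(147 / 35)    [QR: both ≡ 3 mod 4, sign flips]
  = -(7 / 35)    [147 ≡ 7 mod 35]
  = (35 / 7)    [QR: both ≡ 3 mod 4, sign flips]
  = (0 / 7)    [35 ≡ 0 mod 7]
  = 0    [numerator 0, gcd > 1]
Second factor (76 / 147):
(76 / 147)
  = (19 / 147)    [147 ≡ 3 mod 8 ⇒ (2 / 147)^2 = +1]
  = -(147 / 19)    [QR: both ≡ 3 mod 4, sign flips]
  = -(14 / 19)    [147 ≡ 14 mod 19]
  = (7 / 19)    [19 ≡ 3 mod 8 ⇒ (2 / 19) = -1]
  = -(19 / 7)    [QR: both ≡ 3 mod 4, sign flips]
  = -(5 / 7)    [19 ≡ 5 mod 7]
  = -(7 / 5)    [QR: 5 ≡ 1 mod 4, sign kept]
  = -(2 / 5)    [7 ≡ 2 mod 5]
  = (1 / 5)    [5 ≡ 5 mod 8 ⇒ (2 / 5) = -1]
  = 1    [(1 / 5) = 1]
Product: (0)·(1) = 0.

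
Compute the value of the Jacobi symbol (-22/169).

Reduce the numerator: -22 ≡ 147 (mod 169), so (-22/169) = (147/169).
169 ≡ 1 (mod 4), so quadratic reciprocity gives (147/169) = (169/147). Reduce: 169 ≡ 22 (mod 147). Now have (22/147).
Factor out 2: 22 = 2·11. Since 147 ≡ 3 (mod 8), (2/147) = -1. Now have -(11/147).
Both 11 ≡ 3 and 147 ≡ 3 (mod 4), so reciprocity gives (11/147) = -(147/11). Reduce: 147 ≡ 4 (mod 11). Now have (4/11).
Factor out 2: 4 = 2^2. Since 11 ≡ 3 (mod 8), (2/11) = -1, and (2/11)^2 = +1. Now have (1/11).
(1/11) = 1. Collecting the sign factors: 1.

1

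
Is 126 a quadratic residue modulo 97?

(126/97)
  = (29/97)    [126 ≡ 29 mod 97]
  = (97/29)    [QR: 29 ≡ 1 mod 4, sign kept]
  = (10/29)    [97 ≡ 10 mod 29]
  = -(5/29)    [29 ≡ 5 mod 8 ⇒ (2/29) = -1]
  = -(29/5)    [QR: 5 ≡ 1 mod 4, sign kept]
  = -(4/5)    [29 ≡ 4 mod 5]
  = -(1/5)    [5 ≡ 5 mod 8 ⇒ (2/5)^2 = +1]
  = -1    [(1/5) = 1]
(126/97) = -1, and 97 is prime, so 126 is not a quadratic residue mod 97.

no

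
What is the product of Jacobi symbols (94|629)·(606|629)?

-1

By multiplicativity, (94·606|629) = (94|629)·(606|629).
First factor (94|629):
(94|629)
  = -(47|629)    [629 ≡ 5 mod 8 ⇒ (2|629) = -1]
  = -(629|47)    [QR: 629 ≡ 1 mod 4, sign kept]
  = -(18|47)    [629 ≡ 18 mod 47]
  = -(9|47)    [47 ≡ 7 mod 8 ⇒ (2|47) = +1]
  = -(47|9)    [QR: 9 ≡ 1 mod 4, sign kept]
  = -(2|9)    [47 ≡ 2 mod 9]
  = -(1|9)    [9 ≡ 1 mod 8 ⇒ (2|9) = +1]
  = -1    [(1|9) = 1]
Second factor (606|629):
(606|629)
  = -(303|629)    [629 ≡ 5 mod 8 ⇒ (2|629) = -1]
  = -(629|303)    [QR: 629 ≡ 1 mod 4, sign kept]
  = -(23|303)    [629 ≡ 23 mod 303]
  = (303|23)    [QR: both ≡ 3 mod 4, sign flips]
  = (4|23)    [303 ≡ 4 mod 23]
  = (1|23)    [23 ≡ 7 mod 8 ⇒ (2|23)^2 = +1]
  = 1    [(1|23) = 1]
Product: (-1)·(1) = -1.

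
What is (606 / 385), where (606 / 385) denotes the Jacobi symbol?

1

(606 / 385)
  = (221 / 385)    [606 ≡ 221 mod 385]
  = (385 / 221)    [QR: 221 ≡ 1 mod 4, sign kept]
  = (164 / 221)    [385 ≡ 164 mod 221]
  = (41 / 221)    [221 ≡ 5 mod 8 ⇒ (2 / 221)^2 = +1]
  = (221 / 41)    [QR: 41 ≡ 1 mod 4, sign kept]
  = (16 / 41)    [221 ≡ 16 mod 41]
  = (1 / 41)    [41 ≡ 1 mod 8 ⇒ (2 / 41)^4 = +1]
  = 1    [(1 / 41) = 1]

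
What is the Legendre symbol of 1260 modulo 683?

1

Reduce the numerator: 1260 ≡ 577 (mod 683), so (1260/683) = (577/683).
577 ≡ 1 (mod 4), so quadratic reciprocity gives (577/683) = (683/577). Reduce: 683 ≡ 106 (mod 577). Now have (106/577).
Factor out 2: 106 = 2·53. Since 577 ≡ 1 (mod 8), (2/577) = +1. Now have (53/577).
53 ≡ 1 (mod 4), so quadratic reciprocity gives (53/577) = (577/53). Reduce: 577 ≡ 47 (mod 53). Now have (47/53).
53 ≡ 1 (mod 4), so quadratic reciprocity gives (47/53) = (53/47). Reduce: 53 ≡ 6 (mod 47). Now have (6/47).
Factor out 2: 6 = 2·3. Since 47 ≡ 7 (mod 8), (2/47) = +1. Now have (3/47).
Both 3 ≡ 3 and 47 ≡ 3 (mod 4), so reciprocity gives (3/47) = -(47/3). Reduce: 47 ≡ 2 (mod 3). Now have -(2/3).
Factor out 2: 2 = 2. Since 3 ≡ 3 (mod 8), (2/3) = -1. Now have (1/3).
(1/3) = 1. Collecting the sign factors: 1.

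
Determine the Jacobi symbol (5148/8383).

(5148/8383)
  = (1287/8383)    [8383 ≡ 7 mod 8 ⇒ (2/8383)^2 = +1]
  = -(8383/1287)    [QR: both ≡ 3 mod 4, sign flips]
  = -(661/1287)    [8383 ≡ 661 mod 1287]
  = -(1287/661)    [QR: 661 ≡ 1 mod 4, sign kept]
  = -(626/661)    [1287 ≡ 626 mod 661]
  = (313/661)    [661 ≡ 5 mod 8 ⇒ (2/661) = -1]
  = (661/313)    [QR: 313 ≡ 1 mod 4, sign kept]
  = (35/313)    [661 ≡ 35 mod 313]
  = (313/35)    [QR: 313 ≡ 1 mod 4, sign kept]
  = (33/35)    [313 ≡ 33 mod 35]
  = (35/33)    [QR: 33 ≡ 1 mod 4, sign kept]
  = (2/33)    [35 ≡ 2 mod 33]
  = (1/33)    [33 ≡ 1 mod 8 ⇒ (2/33) = +1]
  = 1    [(1/33) = 1]

1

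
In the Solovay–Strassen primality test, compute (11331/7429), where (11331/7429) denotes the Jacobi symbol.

-1

Reduce the numerator: 11331 ≡ 3902 (mod 7429), so (11331/7429) = (3902/7429).
Factor out 2: 3902 = 2·1951. Since 7429 ≡ 5 (mod 8), (2/7429) = -1. Now have -(1951/7429).
7429 ≡ 1 (mod 4), so quadratic reciprocity gives (1951/7429) = (7429/1951). Reduce: 7429 ≡ 1576 (mod 1951). Now have -(1576/1951).
Factor out 2: 1576 = 2^3·197. Since 1951 ≡ 7 (mod 8), (2/1951) = +1, and (2/1951)^3 = +1. Now have -(197/1951).
197 ≡ 1 (mod 4), so quadratic reciprocity gives (197/1951) = (1951/197). Reduce: 1951 ≡ 178 (mod 197). Now have -(178/197).
Factor out 2: 178 = 2·89. Since 197 ≡ 5 (mod 8), (2/197) = -1. Now have (89/197).
89 ≡ 1 (mod 4), so quadratic reciprocity gives (89/197) = (197/89). Reduce: 197 ≡ 19 (mod 89). Now have (19/89).
89 ≡ 1 (mod 4), so quadratic reciprocity gives (19/89) = (89/19). Reduce: 89 ≡ 13 (mod 19). Now have (13/19).
13 ≡ 1 (mod 4), so quadratic reciprocity gives (13/19) = (19/13). Reduce: 19 ≡ 6 (mod 13). Now have (6/13).
Factor out 2: 6 = 2·3. Since 13 ≡ 5 (mod 8), (2/13) = -1. Now have -(3/13).
13 ≡ 1 (mod 4), so quadratic reciprocity gives (3/13) = (13/3). Reduce: 13 ≡ 1 (mod 3). Now have -(1/3).
(1/3) = 1. Collecting the sign factors: -1.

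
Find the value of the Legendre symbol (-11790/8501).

-1

(-11790/8501)
  = (11790/8501)    [8501 ≡ 1 mod 4 ⇒ (-1/8501) = +1]
  = (3289/8501)    [11790 ≡ 3289 mod 8501]
  = (8501/3289)    [QR: 3289 ≡ 1 mod 4, sign kept]
  = (1923/3289)    [8501 ≡ 1923 mod 3289]
  = (3289/1923)    [QR: 3289 ≡ 1 mod 4, sign kept]
  = (1366/1923)    [3289 ≡ 1366 mod 1923]
  = -(683/1923)    [1923 ≡ 3 mod 8 ⇒ (2/1923) = -1]
  = (1923/683)    [QR: both ≡ 3 mod 4, sign flips]
  = (557/683)    [1923 ≡ 557 mod 683]
  = (683/557)    [QR: 557 ≡ 1 mod 4, sign kept]
  = (126/557)    [683 ≡ 126 mod 557]
  = -(63/557)    [557 ≡ 5 mod 8 ⇒ (2/557) = -1]
  = -(557/63)    [QR: 557 ≡ 1 mod 4, sign kept]
  = -(53/63)    [557 ≡ 53 mod 63]
  = -(63/53)    [QR: 53 ≡ 1 mod 4, sign kept]
  = -(10/53)    [63 ≡ 10 mod 53]
  = (5/53)    [53 ≡ 5 mod 8 ⇒ (2/53) = -1]
  = (53/5)    [QR: 5 ≡ 1 mod 4, sign kept]
  = (3/5)    [53 ≡ 3 mod 5]
  = (5/3)    [QR: 5 ≡ 1 mod 4, sign kept]
  = (2/3)    [5 ≡ 2 mod 3]
  = -(1/3)    [3 ≡ 3 mod 8 ⇒ (2/3) = -1]
  = -1    [(1/3) = 1]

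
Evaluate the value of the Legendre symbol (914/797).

Reduce the numerator: 914 ≡ 117 (mod 797), so (914/797) = (117/797).
117 ≡ 1 (mod 4), so quadratic reciprocity gives (117/797) = (797/117). Reduce: 797 ≡ 95 (mod 117). Now have (95/117).
117 ≡ 1 (mod 4), so quadratic reciprocity gives (95/117) = (117/95). Reduce: 117 ≡ 22 (mod 95). Now have (22/95).
Factor out 2: 22 = 2·11. Since 95 ≡ 7 (mod 8), (2/95) = +1. Now have (11/95).
Both 11 ≡ 3 and 95 ≡ 3 (mod 4), so reciprocity gives (11/95) = -(95/11). Reduce: 95 ≡ 7 (mod 11). Now have -(7/11).
Both 7 ≡ 3 and 11 ≡ 3 (mod 4), so reciprocity gives (7/11) = -(11/7). Reduce: 11 ≡ 4 (mod 7). Now have (4/7).
Factor out 2: 4 = 2^2. Since 7 ≡ 7 (mod 8), (2/7) = +1, and (2/7)^2 = +1. Now have (1/7).
(1/7) = 1. Collecting the sign factors: 1.

1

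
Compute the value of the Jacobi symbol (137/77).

(137/77)
  = (60/77)    [137 ≡ 60 mod 77]
  = (15/77)    [77 ≡ 5 mod 8 ⇒ (2/77)^2 = +1]
  = (77/15)    [QR: 77 ≡ 1 mod 4, sign kept]
  = (2/15)    [77 ≡ 2 mod 15]
  = (1/15)    [15 ≡ 7 mod 8 ⇒ (2/15) = +1]
  = 1    [(1/15) = 1]

1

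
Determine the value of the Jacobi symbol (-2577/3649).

-1

(-2577/3649)
  = (2577/3649)    [3649 ≡ 1 mod 4 ⇒ (-1/3649) = +1]
  = (3649/2577)    [QR: 2577 ≡ 1 mod 4, sign kept]
  = (1072/2577)    [3649 ≡ 1072 mod 2577]
  = (67/2577)    [2577 ≡ 1 mod 8 ⇒ (2/2577)^4 = +1]
  = (2577/67)    [QR: 2577 ≡ 1 mod 4, sign kept]
  = (31/67)    [2577 ≡ 31 mod 67]
  = -(67/31)    [QR: both ≡ 3 mod 4, sign flips]
  = -(5/31)    [67 ≡ 5 mod 31]
  = -(31/5)    [QR: 5 ≡ 1 mod 4, sign kept]
  = -(1/5)    [31 ≡ 1 mod 5]
  = -1    [(1/5) = 1]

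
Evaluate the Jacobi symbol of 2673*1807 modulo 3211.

By multiplicativity, (2673·1807/3211) = (2673/3211)·(1807/3211).
First factor (2673/3211):
2673 ≡ 1 (mod 4), so quadratic reciprocity gives (2673/3211) = (3211/2673). Reduce: 3211 ≡ 538 (mod 2673). Now have (538/2673).
Factor out 2: 538 = 2·269. Since 2673 ≡ 1 (mod 8), (2/2673) = +1. Now have (269/2673).
269 ≡ 1 (mod 4), so quadratic reciprocity gives (269/2673) = (2673/269). Reduce: 2673 ≡ 252 (mod 269). Now have (252/269).
Factor out 2: 252 = 2^2·63. Since 269 ≡ 5 (mod 8), (2/269) = -1, and (2/269)^2 = +1. Now have (63/269).
269 ≡ 1 (mod 4), so quadratic reciprocity gives (63/269) = (269/63). Reduce: 269 ≡ 17 (mod 63). Now have (17/63).
17 ≡ 1 (mod 4), so quadratic reciprocity gives (17/63) = (63/17). Reduce: 63 ≡ 12 (mod 17). Now have (12/17).
Factor out 2: 12 = 2^2·3. Since 17 ≡ 1 (mod 8), (2/17) = +1, and (2/17)^2 = +1. Now have (3/17).
17 ≡ 1 (mod 4), so quadratic reciprocity gives (3/17) = (17/3). Reduce: 17 ≡ 2 (mod 3). Now have (2/3).
Factor out 2: 2 = 2. Since 3 ≡ 3 (mod 8), (2/3) = -1. Now have -(1/3).
(1/3) = 1. Collecting the sign factors: -1.
Second factor (1807/3211):
Both 1807 ≡ 3 and 3211 ≡ 3 (mod 4), so reciprocity gives (1807/3211) = -(3211/1807). Reduce: 3211 ≡ 1404 (mod 1807). Now have -(1404/1807).
Factor out 2: 1404 = 2^2·351. Since 1807 ≡ 7 (mod 8), (2/1807) = +1, and (2/1807)^2 = +1. Now have -(351/1807).
Both 351 ≡ 3 and 1807 ≡ 3 (mod 4), so reciprocity gives (351/1807) = -(1807/351). Reduce: 1807 ≡ 52 (mod 351). Now have (52/351).
Factor out 2: 52 = 2^2·13. Since 351 ≡ 7 (mod 8), (2/351) = +1, and (2/351)^2 = +1. Now have (13/351).
13 ≡ 1 (mod 4), so quadratic reciprocity gives (13/351) = (351/13). Reduce: 351 ≡ 0 (mod 13). Now have (0/13).
The numerator is now 0 with denominator 13 > 1: the symbol is 0.
Product: (-1)·(0) = 0.

0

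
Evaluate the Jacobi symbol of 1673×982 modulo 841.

1

By multiplicativity, (1673·982/841) = (1673/841)·(982/841).
First factor (1673/841):
Reduce the numerator: 1673 ≡ 832 (mod 841), so (1673/841) = (832/841).
Factor out 2: 832 = 2^6·13. Since 841 ≡ 1 (mod 8), (2/841) = +1, and (2/841)^6 = +1. Now have (13/841).
13 ≡ 1 (mod 4), so quadratic reciprocity gives (13/841) = (841/13). Reduce: 841 ≡ 9 (mod 13). Now have (9/13).
9 ≡ 1 (mod 4), so quadratic reciprocity gives (9/13) = (13/9). Reduce: 13 ≡ 4 (mod 9). Now have (4/9).
Factor out 2: 4 = 2^2. Since 9 ≡ 1 (mod 8), (2/9) = +1, and (2/9)^2 = +1. Now have (1/9).
(1/9) = 1. Collecting the sign factors: 1.
Second factor (982/841):
Reduce the numerator: 982 ≡ 141 (mod 841), so (982/841) = (141/841).
141 ≡ 1 (mod 4), so quadratic reciprocity gives (141/841) = (841/141). Reduce: 841 ≡ 136 (mod 141). Now have (136/141).
Factor out 2: 136 = 2^3·17. Since 141 ≡ 5 (mod 8), (2/141) = -1, and (2/141)^3 = -1. Now have -(17/141).
17 ≡ 1 (mod 4), so quadratic reciprocity gives (17/141) = (141/17). Reduce: 141 ≡ 5 (mod 17). Now have -(5/17).
5 ≡ 1 (mod 4), so quadratic reciprocity gives (5/17) = (17/5). Reduce: 17 ≡ 2 (mod 5). Now have -(2/5).
Factor out 2: 2 = 2. Since 5 ≡ 5 (mod 8), (2/5) = -1. Now have (1/5).
(1/5) = 1. Collecting the sign factors: 1.
Product: (1)·(1) = 1.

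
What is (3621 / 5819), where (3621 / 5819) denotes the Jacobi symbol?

(3621 / 5819)
  = (5819 / 3621)    [QR: 3621 ≡ 1 mod 4, sign kept]
  = (2198 / 3621)    [5819 ≡ 2198 mod 3621]
  = -(1099 / 3621)    [3621 ≡ 5 mod 8 ⇒ (2 / 3621) = -1]
  = -(3621 / 1099)    [QR: 3621 ≡ 1 mod 4, sign kept]
  = -(324 / 1099)    [3621 ≡ 324 mod 1099]
  = -(81 / 1099)    [1099 ≡ 3 mod 8 ⇒ (2 / 1099)^2 = +1]
  = -(1099 / 81)    [QR: 81 ≡ 1 mod 4, sign kept]
  = -(46 / 81)    [1099 ≡ 46 mod 81]
  = -(23 / 81)    [81 ≡ 1 mod 8 ⇒ (2 / 81) = +1]
  = -(81 / 23)    [QR: 81 ≡ 1 mod 4, sign kept]
  = -(12 / 23)    [81 ≡ 12 mod 23]
  = -(3 / 23)    [23 ≡ 7 mod 8 ⇒ (2 / 23)^2 = +1]
  = (23 / 3)    [QR: both ≡ 3 mod 4, sign flips]
  = (2 / 3)    [23 ≡ 2 mod 3]
  = -(1 / 3)    [3 ≡ 3 mod 8 ⇒ (2 / 3) = -1]
  = -1    [(1 / 3) = 1]

-1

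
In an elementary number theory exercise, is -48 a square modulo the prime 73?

Reduce the numerator: -48 ≡ 25 (mod 73), so (-48|73) = (25|73).
25 ≡ 1 (mod 4), so quadratic reciprocity gives (25|73) = (73|25). Reduce: 73 ≡ 23 (mod 25). Now have (23|25).
25 ≡ 1 (mod 4), so quadratic reciprocity gives (23|25) = (25|23). Reduce: 25 ≡ 2 (mod 23). Now have (2|23).
Factor out 2: 2 = 2. Since 23 ≡ 7 (mod 8), (2|23) = +1. Now have (1|23).
(1|23) = 1. Collecting the sign factors: 1.
The Legendre symbol is 1, so x^2 ≡ -48 (mod 73) has solution.

yes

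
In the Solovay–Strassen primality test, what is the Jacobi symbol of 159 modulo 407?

1

Both 159 ≡ 3 and 407 ≡ 3 (mod 4), so reciprocity gives (159|407) = -(407|159). Reduce: 407 ≡ 89 (mod 159). Now have -(89|159).
89 ≡ 1 (mod 4), so quadratic reciprocity gives (89|159) = (159|89). Reduce: 159 ≡ 70 (mod 89). Now have -(70|89).
Factor out 2: 70 = 2·35. Since 89 ≡ 1 (mod 8), (2|89) = +1. Now have -(35|89).
89 ≡ 1 (mod 4), so quadratic reciprocity gives (35|89) = (89|35). Reduce: 89 ≡ 19 (mod 35). Now have -(19|35).
Both 19 ≡ 3 and 35 ≡ 3 (mod 4), so reciprocity gives (19|35) = -(35|19). Reduce: 35 ≡ 16 (mod 19). Now have (16|19).
Factor out 2: 16 = 2^4. Since 19 ≡ 3 (mod 8), (2|19) = -1, and (2|19)^4 = +1. Now have (1|19).
(1|19) = 1. Collecting the sign factors: 1.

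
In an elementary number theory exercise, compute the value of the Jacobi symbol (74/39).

-1

(74/39)
  = (35/39)    [74 ≡ 35 mod 39]
  = -(39/35)    [QR: both ≡ 3 mod 4, sign flips]
  = -(4/35)    [39 ≡ 4 mod 35]
  = -(1/35)    [35 ≡ 3 mod 8 ⇒ (2/35)^2 = +1]
  = -1    [(1/35) = 1]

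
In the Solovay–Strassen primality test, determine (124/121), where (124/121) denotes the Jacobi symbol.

1

(124/121)
  = (3/121)    [124 ≡ 3 mod 121]
  = (121/3)    [QR: 121 ≡ 1 mod 4, sign kept]
  = (1/3)    [121 ≡ 1 mod 3]
  = 1    [(1/3) = 1]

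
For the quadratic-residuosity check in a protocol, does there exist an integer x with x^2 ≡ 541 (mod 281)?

no

(541|281)
  = (260|281)    [541 ≡ 260 mod 281]
  = (65|281)    [281 ≡ 1 mod 8 ⇒ (2|281)^2 = +1]
  = (281|65)    [QR: 65 ≡ 1 mod 4, sign kept]
  = (21|65)    [281 ≡ 21 mod 65]
  = (65|21)    [QR: 21 ≡ 1 mod 4, sign kept]
  = (2|21)    [65 ≡ 2 mod 21]
  = -(1|21)    [21 ≡ 5 mod 8 ⇒ (2|21) = -1]
  = -1    [(1|21) = 1]
(541|281) = -1, and 281 is prime, so 541 is not a quadratic residue mod 281.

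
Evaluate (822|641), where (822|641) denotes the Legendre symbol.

-1

Reduce the numerator: 822 ≡ 181 (mod 641), so (822|641) = (181|641).
181 ≡ 1 (mod 4), so quadratic reciprocity gives (181|641) = (641|181). Reduce: 641 ≡ 98 (mod 181). Now have (98|181).
Factor out 2: 98 = 2·49. Since 181 ≡ 5 (mod 8), (2|181) = -1. Now have -(49|181).
49 ≡ 1 (mod 4), so quadratic reciprocity gives (49|181) = (181|49). Reduce: 181 ≡ 34 (mod 49). Now have -(34|49).
Factor out 2: 34 = 2·17. Since 49 ≡ 1 (mod 8), (2|49) = +1. Now have -(17|49).
17 ≡ 1 (mod 4), so quadratic reciprocity gives (17|49) = (49|17). Reduce: 49 ≡ 15 (mod 17). Now have -(15|17).
17 ≡ 1 (mod 4), so quadratic reciprocity gives (15|17) = (17|15). Reduce: 17 ≡ 2 (mod 15). Now have -(2|15).
Factor out 2: 2 = 2. Since 15 ≡ 7 (mod 8), (2|15) = +1. Now have -(1|15).
(1|15) = 1. Collecting the sign factors: -1.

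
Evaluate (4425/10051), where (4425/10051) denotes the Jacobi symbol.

1

(4425/10051)
  = (10051/4425)    [QR: 4425 ≡ 1 mod 4, sign kept]
  = (1201/4425)    [10051 ≡ 1201 mod 4425]
  = (4425/1201)    [QR: 1201 ≡ 1 mod 4, sign kept]
  = (822/1201)    [4425 ≡ 822 mod 1201]
  = (411/1201)    [1201 ≡ 1 mod 8 ⇒ (2/1201) = +1]
  = (1201/411)    [QR: 1201 ≡ 1 mod 4, sign kept]
  = (379/411)    [1201 ≡ 379 mod 411]
  = -(411/379)    [QR: both ≡ 3 mod 4, sign flips]
  = -(32/379)    [411 ≡ 32 mod 379]
  = (1/379)    [379 ≡ 3 mod 8 ⇒ (2/379)^5 = -1]
  = 1    [(1/379) = 1]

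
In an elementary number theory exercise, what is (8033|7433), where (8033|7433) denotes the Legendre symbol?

-1

(8033|7433)
  = (600|7433)    [8033 ≡ 600 mod 7433]
  = (75|7433)    [7433 ≡ 1 mod 8 ⇒ (2|7433)^3 = +1]
  = (7433|75)    [QR: 7433 ≡ 1 mod 4, sign kept]
  = (8|75)    [7433 ≡ 8 mod 75]
  = -(1|75)    [75 ≡ 3 mod 8 ⇒ (2|75)^3 = -1]
  = -1    [(1|75) = 1]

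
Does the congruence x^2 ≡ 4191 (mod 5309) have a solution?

(4191/5309)
  = (5309/4191)    [QR: 5309 ≡ 1 mod 4, sign kept]
  = (1118/4191)    [5309 ≡ 1118 mod 4191]
  = (559/4191)    [4191 ≡ 7 mod 8 ⇒ (2/4191) = +1]
  = -(4191/559)    [QR: both ≡ 3 mod 4, sign flips]
  = -(278/559)    [4191 ≡ 278 mod 559]
  = -(139/559)    [559 ≡ 7 mod 8 ⇒ (2/559) = +1]
  = (559/139)    [QR: both ≡ 3 mod 4, sign flips]
  = (3/139)    [559 ≡ 3 mod 139]
  = -(139/3)    [QR: both ≡ 3 mod 4, sign flips]
  = -(1/3)    [139 ≡ 1 mod 3]
  = -1    [(1/3) = 1]
(4191/5309) = -1, and 5309 is prime, so 4191 is not a quadratic residue mod 5309.

no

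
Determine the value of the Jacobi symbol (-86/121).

Pull out -1: (-86/121) = (-1/121)·(86/121). Since 121 ≡ 1 (mod 4), (-1/121) = +1. Now have (86/121).
Factor out 2: 86 = 2·43. Since 121 ≡ 1 (mod 8), (2/121) = +1. Now have (43/121).
121 ≡ 1 (mod 4), so quadratic reciprocity gives (43/121) = (121/43). Reduce: 121 ≡ 35 (mod 43). Now have (35/43).
Both 35 ≡ 3 and 43 ≡ 3 (mod 4), so reciprocity gives (35/43) = -(43/35). Reduce: 43 ≡ 8 (mod 35). Now have -(8/35).
Factor out 2: 8 = 2^3. Since 35 ≡ 3 (mod 8), (2/35) = -1, and (2/35)^3 = -1. Now have (1/35).
(1/35) = 1. Collecting the sign factors: 1.

1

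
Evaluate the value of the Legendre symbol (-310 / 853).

1

(-310 / 853)
  = (543 / 853)    [-310 ≡ 543 mod 853]
  = (853 / 543)    [QR: 853 ≡ 1 mod 4, sign kept]
  = (310 / 543)    [853 ≡ 310 mod 543]
  = (155 / 543)    [543 ≡ 7 mod 8 ⇒ (2 / 543) = +1]
  = -(543 / 155)    [QR: both ≡ 3 mod 4, sign flips]
  = -(78 / 155)    [543 ≡ 78 mod 155]
  = (39 / 155)    [155 ≡ 3 mod 8 ⇒ (2 / 155) = -1]
  = -(155 / 39)    [QR: both ≡ 3 mod 4, sign flips]
  = -(38 / 39)    [155 ≡ 38 mod 39]
  = -(19 / 39)    [39 ≡ 7 mod 8 ⇒ (2 / 39) = +1]
  = (39 / 19)    [QR: both ≡ 3 mod 4, sign flips]
  = (1 / 19)    [39 ≡ 1 mod 19]
  = 1    [(1 / 19) = 1]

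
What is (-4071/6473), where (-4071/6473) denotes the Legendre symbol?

-1

(-4071/6473)
  = (2402/6473)    [-4071 ≡ 2402 mod 6473]
  = (1201/6473)    [6473 ≡ 1 mod 8 ⇒ (2/6473) = +1]
  = (6473/1201)    [QR: 1201 ≡ 1 mod 4, sign kept]
  = (468/1201)    [6473 ≡ 468 mod 1201]
  = (117/1201)    [1201 ≡ 1 mod 8 ⇒ (2/1201)^2 = +1]
  = (1201/117)    [QR: 117 ≡ 1 mod 4, sign kept]
  = (31/117)    [1201 ≡ 31 mod 117]
  = (117/31)    [QR: 117 ≡ 1 mod 4, sign kept]
  = (24/31)    [117 ≡ 24 mod 31]
  = (3/31)    [31 ≡ 7 mod 8 ⇒ (2/31)^3 = +1]
  = -(31/3)    [QR: both ≡ 3 mod 4, sign flips]
  = -(1/3)    [31 ≡ 1 mod 3]
  = -1    [(1/3) = 1]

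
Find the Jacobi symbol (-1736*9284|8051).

By multiplicativity, (-1736·9284|8051) = (-1736|8051)·(9284|8051).
First factor (-1736|8051):
(-1736|8051)
  = -(1736|8051)    [8051 ≡ 3 mod 4 ⇒ (-1|8051) = -1]
  = (217|8051)    [8051 ≡ 3 mod 8 ⇒ (2|8051)^3 = -1]
  = (8051|217)    [QR: 217 ≡ 1 mod 4, sign kept]
  = (22|217)    [8051 ≡ 22 mod 217]
  = (11|217)    [217 ≡ 1 mod 8 ⇒ (2|217) = +1]
  = (217|11)    [QR: 217 ≡ 1 mod 4, sign kept]
  = (8|11)    [217 ≡ 8 mod 11]
  = -(1|11)    [11 ≡ 3 mod 8 ⇒ (2|11)^3 = -1]
  = -1    [(1|11) = 1]
Second factor (9284|8051):
(9284|8051)
  = (1233|8051)    [9284 ≡ 1233 mod 8051]
  = (8051|1233)    [QR: 1233 ≡ 1 mod 4, sign kept]
  = (653|1233)    [8051 ≡ 653 mod 1233]
  = (1233|653)    [QR: 653 ≡ 1 mod 4, sign kept]
  = (580|653)    [1233 ≡ 580 mod 653]
  = (145|653)    [653 ≡ 5 mod 8 ⇒ (2|653)^2 = +1]
  = (653|145)    [QR: 145 ≡ 1 mod 4, sign kept]
  = (73|145)    [653 ≡ 73 mod 145]
  = (145|73)    [QR: 73 ≡ 1 mod 4, sign kept]
  = (72|73)    [145 ≡ 72 mod 73]
  = (9|73)    [73 ≡ 1 mod 8 ⇒ (2|73)^3 = +1]
  = (73|9)    [QR: 9 ≡ 1 mod 4, sign kept]
  = (1|9)    [73 ≡ 1 mod 9]
  = 1    [(1|9) = 1]
Product: (-1)·(1) = -1.

-1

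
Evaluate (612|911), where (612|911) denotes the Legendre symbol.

-1

(612|911)
  = (153|911)    [911 ≡ 7 mod 8 ⇒ (2|911)^2 = +1]
  = (911|153)    [QR: 153 ≡ 1 mod 4, sign kept]
  = (146|153)    [911 ≡ 146 mod 153]
  = (73|153)    [153 ≡ 1 mod 8 ⇒ (2|153) = +1]
  = (153|73)    [QR: 73 ≡ 1 mod 4, sign kept]
  = (7|73)    [153 ≡ 7 mod 73]
  = (73|7)    [QR: 73 ≡ 1 mod 4, sign kept]
  = (3|7)    [73 ≡ 3 mod 7]
  = -(7|3)    [QR: both ≡ 3 mod 4, sign flips]
  = -(1|3)    [7 ≡ 1 mod 3]
  = -1    [(1|3) = 1]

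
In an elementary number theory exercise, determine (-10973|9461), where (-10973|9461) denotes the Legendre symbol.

1

Reduce the numerator: -10973 ≡ 7949 (mod 9461), so (-10973|9461) = (7949|9461).
7949 ≡ 1 (mod 4), so quadratic reciprocity gives (7949|9461) = (9461|7949). Reduce: 9461 ≡ 1512 (mod 7949). Now have (1512|7949).
Factor out 2: 1512 = 2^3·189. Since 7949 ≡ 5 (mod 8), (2|7949) = -1, and (2|7949)^3 = -1. Now have -(189|7949).
189 ≡ 1 (mod 4), so quadratic reciprocity gives (189|7949) = (7949|189). Reduce: 7949 ≡ 11 (mod 189). Now have -(11|189).
189 ≡ 1 (mod 4), so quadratic reciprocity gives (11|189) = (189|11). Reduce: 189 ≡ 2 (mod 11). Now have -(2|11).
Factor out 2: 2 = 2. Since 11 ≡ 3 (mod 8), (2|11) = -1. Now have (1|11).
(1|11) = 1. Collecting the sign factors: 1.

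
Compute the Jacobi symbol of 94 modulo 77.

Reduce the numerator: 94 ≡ 17 (mod 77), so (94 / 77) = (17 / 77).
17 ≡ 1 (mod 4), so quadratic reciprocity gives (17 / 77) = (77 / 17). Reduce: 77 ≡ 9 (mod 17). Now have (9 / 17).
9 ≡ 1 (mod 4), so quadratic reciprocity gives (9 / 17) = (17 / 9). Reduce: 17 ≡ 8 (mod 9). Now have (8 / 9).
Factor out 2: 8 = 2^3. Since 9 ≡ 1 (mod 8), (2 / 9) = +1, and (2 / 9)^3 = +1. Now have (1 / 9).
(1 / 9) = 1. Collecting the sign factors: 1.

1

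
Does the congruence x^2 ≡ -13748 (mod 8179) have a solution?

(-13748|8179)
  = (2610|8179)    [-13748 ≡ 2610 mod 8179]
  = -(1305|8179)    [8179 ≡ 3 mod 8 ⇒ (2|8179) = -1]
  = -(8179|1305)    [QR: 1305 ≡ 1 mod 4, sign kept]
  = -(349|1305)    [8179 ≡ 349 mod 1305]
  = -(1305|349)    [QR: 349 ≡ 1 mod 4, sign kept]
  = -(258|349)    [1305 ≡ 258 mod 349]
  = (129|349)    [349 ≡ 5 mod 8 ⇒ (2|349) = -1]
  = (349|129)    [QR: 129 ≡ 1 mod 4, sign kept]
  = (91|129)    [349 ≡ 91 mod 129]
  = (129|91)    [QR: 129 ≡ 1 mod 4, sign kept]
  = (38|91)    [129 ≡ 38 mod 91]
  = -(19|91)    [91 ≡ 3 mod 8 ⇒ (2|91) = -1]
  = (91|19)    [QR: both ≡ 3 mod 4, sign flips]
  = (15|19)    [91 ≡ 15 mod 19]
  = -(19|15)    [QR: both ≡ 3 mod 4, sign flips]
  = -(4|15)    [19 ≡ 4 mod 15]
  = -(1|15)    [15 ≡ 7 mod 8 ⇒ (2|15)^2 = +1]
  = -1    [(1|15) = 1]
The Legendre symbol is -1, so x^2 ≡ -13748 (mod 8179) has no solution.

no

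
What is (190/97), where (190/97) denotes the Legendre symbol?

1

Reduce the numerator: 190 ≡ 93 (mod 97), so (190/97) = (93/97).
93 ≡ 1 (mod 4), so quadratic reciprocity gives (93/97) = (97/93). Reduce: 97 ≡ 4 (mod 93). Now have (4/93).
Factor out 2: 4 = 2^2. Since 93 ≡ 5 (mod 8), (2/93) = -1, and (2/93)^2 = +1. Now have (1/93).
(1/93) = 1. Collecting the sign factors: 1.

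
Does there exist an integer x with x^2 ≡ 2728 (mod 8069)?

Factor out 2: 2728 = 2^3·341. Since 8069 ≡ 5 (mod 8), (2/8069) = -1, and (2/8069)^3 = -1. Now have -(341/8069).
341 ≡ 1 (mod 4), so quadratic reciprocity gives (341/8069) = (8069/341). Reduce: 8069 ≡ 226 (mod 341). Now have -(226/341).
Factor out 2: 226 = 2·113. Since 341 ≡ 5 (mod 8), (2/341) = -1. Now have (113/341).
113 ≡ 1 (mod 4), so quadratic reciprocity gives (113/341) = (341/113). Reduce: 341 ≡ 2 (mod 113). Now have (2/113).
Factor out 2: 2 = 2. Since 113 ≡ 1 (mod 8), (2/113) = +1. Now have (1/113).
(1/113) = 1. Collecting the sign factors: 1.
(2728/8069) = 1, and 8069 is prime, so 2728 is a quadratic residue mod 8069.

yes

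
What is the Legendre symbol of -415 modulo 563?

-1

(-415/563)
  = (148/563)    [-415 ≡ 148 mod 563]
  = (37/563)    [563 ≡ 3 mod 8 ⇒ (2/563)^2 = +1]
  = (563/37)    [QR: 37 ≡ 1 mod 4, sign kept]
  = (8/37)    [563 ≡ 8 mod 37]
  = -(1/37)    [37 ≡ 5 mod 8 ⇒ (2/37)^3 = -1]
  = -1    [(1/37) = 1]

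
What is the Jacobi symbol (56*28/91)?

By multiplicativity, (56·28/91) = (56/91)·(28/91).
First factor (56/91):
(56/91)
  = -(7/91)    [91 ≡ 3 mod 8 ⇒ (2/91)^3 = -1]
  = (91/7)    [QR: both ≡ 3 mod 4, sign flips]
  = (0/7)    [91 ≡ 0 mod 7]
  = 0    [numerator 0, gcd > 1]
Second factor (28/91):
(28/91)
  = (7/91)    [91 ≡ 3 mod 8 ⇒ (2/91)^2 = +1]
  = -(91/7)    [QR: both ≡ 3 mod 4, sign flips]
  = -(0/7)    [91 ≡ 0 mod 7]
  = 0    [numerator 0, gcd > 1]
Product: (0)·(0) = 0.

0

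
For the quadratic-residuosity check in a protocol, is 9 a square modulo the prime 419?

yes

9 ≡ 1 (mod 4), so quadratic reciprocity gives (9/419) = (419/9). Reduce: 419 ≡ 5 (mod 9). Now have (5/9).
5 ≡ 1 (mod 4), so quadratic reciprocity gives (5/9) = (9/5). Reduce: 9 ≡ 4 (mod 5). Now have (4/5).
Factor out 2: 4 = 2^2. Since 5 ≡ 5 (mod 8), (2/5) = -1, and (2/5)^2 = +1. Now have (1/5).
(1/5) = 1. Collecting the sign factors: 1.
(9/419) = 1, and 419 is prime, so 9 is a quadratic residue mod 419.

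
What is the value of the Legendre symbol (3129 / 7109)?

1

3129 ≡ 1 (mod 4), so quadratic reciprocity gives (3129 / 7109) = (7109 / 3129). Reduce: 7109 ≡ 851 (mod 3129). Now have (851 / 3129).
3129 ≡ 1 (mod 4), so quadratic reciprocity gives (851 / 3129) = (3129 / 851). Reduce: 3129 ≡ 576 (mod 851). Now have (576 / 851).
Factor out 2: 576 = 2^6·9. Since 851 ≡ 3 (mod 8), (2 / 851) = -1, and (2 / 851)^6 = +1. Now have (9 / 851).
9 ≡ 1 (mod 4), so quadratic reciprocity gives (9 / 851) = (851 / 9). Reduce: 851 ≡ 5 (mod 9). Now have (5 / 9).
5 ≡ 1 (mod 4), so quadratic reciprocity gives (5 / 9) = (9 / 5). Reduce: 9 ≡ 4 (mod 5). Now have (4 / 5).
Factor out 2: 4 = 2^2. Since 5 ≡ 5 (mod 8), (2 / 5) = -1, and (2 / 5)^2 = +1. Now have (1 / 5).
(1 / 5) = 1. Collecting the sign factors: 1.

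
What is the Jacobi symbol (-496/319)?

1

Pull out -1: (-496/319) = (-1/319)·(496/319). Since 319 ≡ 3 (mod 4), (-1/319) = -1. Now have -(496/319).
Reduce the numerator: 496 ≡ 177 (mod 319), so (496/319) = (177/319).
177 ≡ 1 (mod 4), so quadratic reciprocity gives (177/319) = (319/177). Reduce: 319 ≡ 142 (mod 177). Now have -(142/177).
Factor out 2: 142 = 2·71. Since 177 ≡ 1 (mod 8), (2/177) = +1. Now have -(71/177).
177 ≡ 1 (mod 4), so quadratic reciprocity gives (71/177) = (177/71). Reduce: 177 ≡ 35 (mod 71). Now have -(35/71).
Both 35 ≡ 3 and 71 ≡ 3 (mod 4), so reciprocity gives (35/71) = -(71/35). Reduce: 71 ≡ 1 (mod 35). Now have (1/35).
(1/35) = 1. Collecting the sign factors: 1.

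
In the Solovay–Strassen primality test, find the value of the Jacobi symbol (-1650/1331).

Pull out -1: (-1650/1331) = (-1/1331)·(1650/1331). Since 1331 ≡ 3 (mod 4), (-1/1331) = -1. Now have -(1650/1331).
Reduce the numerator: 1650 ≡ 319 (mod 1331), so (1650/1331) = (319/1331).
Both 319 ≡ 3 and 1331 ≡ 3 (mod 4), so reciprocity gives (319/1331) = -(1331/319). Reduce: 1331 ≡ 55 (mod 319). Now have (55/319).
Both 55 ≡ 3 and 319 ≡ 3 (mod 4), so reciprocity gives (55/319) = -(319/55). Reduce: 319 ≡ 44 (mod 55). Now have -(44/55).
Factor out 2: 44 = 2^2·11. Since 55 ≡ 7 (mod 8), (2/55) = +1, and (2/55)^2 = +1. Now have -(11/55).
Both 11 ≡ 3 and 55 ≡ 3 (mod 4), so reciprocity gives (11/55) = -(55/11). Reduce: 55 ≡ 0 (mod 11). Now have (0/11).
The numerator is now 0 with denominator 11 > 1: the symbol is 0.

0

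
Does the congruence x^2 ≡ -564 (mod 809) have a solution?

yes

Reduce the numerator: -564 ≡ 245 (mod 809), so (-564|809) = (245|809).
245 ≡ 1 (mod 4), so quadratic reciprocity gives (245|809) = (809|245). Reduce: 809 ≡ 74 (mod 245). Now have (74|245).
Factor out 2: 74 = 2·37. Since 245 ≡ 5 (mod 8), (2|245) = -1. Now have -(37|245).
37 ≡ 1 (mod 4), so quadratic reciprocity gives (37|245) = (245|37). Reduce: 245 ≡ 23 (mod 37). Now have -(23|37).
37 ≡ 1 (mod 4), so quadratic reciprocity gives (23|37) = (37|23). Reduce: 37 ≡ 14 (mod 23). Now have -(14|23).
Factor out 2: 14 = 2·7. Since 23 ≡ 7 (mod 8), (2|23) = +1. Now have -(7|23).
Both 7 ≡ 3 and 23 ≡ 3 (mod 4), so reciprocity gives (7|23) = -(23|7). Reduce: 23 ≡ 2 (mod 7). Now have (2|7).
Factor out 2: 2 = 2. Since 7 ≡ 7 (mod 8), (2|7) = +1. Now have (1|7).
(1|7) = 1. Collecting the sign factors: 1.
The Legendre symbol is 1, so x^2 ≡ -564 (mod 809) has solution.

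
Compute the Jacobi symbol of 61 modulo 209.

(61 / 209)
  = (209 / 61)    [QR: 61 ≡ 1 mod 4, sign kept]
  = (26 / 61)    [209 ≡ 26 mod 61]
  = -(13 / 61)    [61 ≡ 5 mod 8 ⇒ (2 / 61) = -1]
  = -(61 / 13)    [QR: 13 ≡ 1 mod 4, sign kept]
  = -(9 / 13)    [61 ≡ 9 mod 13]
  = -(13 / 9)    [QR: 9 ≡ 1 mod 4, sign kept]
  = -(4 / 9)    [13 ≡ 4 mod 9]
  = -(1 / 9)    [9 ≡ 1 mod 8 ⇒ (2 / 9)^2 = +1]
  = -1    [(1 / 9) = 1]

-1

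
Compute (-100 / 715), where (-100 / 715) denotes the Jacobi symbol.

0

Pull out -1: (-100 / 715) = (-1 / 715)·(100 / 715). Since 715 ≡ 3 (mod 4), (-1 / 715) = -1. Now have -(100 / 715).
Factor out 2: 100 = 2^2·25. Since 715 ≡ 3 (mod 8), (2 / 715) = -1, and (2 / 715)^2 = +1. Now have -(25 / 715).
25 ≡ 1 (mod 4), so quadratic reciprocity gives (25 / 715) = (715 / 25). Reduce: 715 ≡ 15 (mod 25). Now have -(15 / 25).
25 ≡ 1 (mod 4), so quadratic reciprocity gives (15 / 25) = (25 / 15). Reduce: 25 ≡ 10 (mod 15). Now have -(10 / 15).
Factor out 2: 10 = 2·5. Since 15 ≡ 7 (mod 8), (2 / 15) = +1. Now have -(5 / 15).
5 ≡ 1 (mod 4), so quadratic reciprocity gives (5 / 15) = (15 / 5). Reduce: 15 ≡ 0 (mod 5). Now have -(0 / 5).
The numerator is now 0 with denominator 5 > 1: the symbol is 0.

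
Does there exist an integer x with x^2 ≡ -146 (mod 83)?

(-146/83)
  = (20/83)    [-146 ≡ 20 mod 83]
  = (5/83)    [83 ≡ 3 mod 8 ⇒ (2/83)^2 = +1]
  = (83/5)    [QR: 5 ≡ 1 mod 4, sign kept]
  = (3/5)    [83 ≡ 3 mod 5]
  = (5/3)    [QR: 5 ≡ 1 mod 4, sign kept]
  = (2/3)    [5 ≡ 2 mod 3]
  = -(1/3)    [3 ≡ 3 mod 8 ⇒ (2/3) = -1]
  = -1    [(1/3) = 1]
(-146/83) = -1, and 83 is prime, so -146 is not a quadratic residue mod 83.

no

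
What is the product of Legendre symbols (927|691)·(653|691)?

By multiplicativity, (927·653|691) = (927|691)·(653|691).
First factor (927|691):
(927|691)
  = (236|691)    [927 ≡ 236 mod 691]
  = (59|691)    [691 ≡ 3 mod 8 ⇒ (2|691)^2 = +1]
  = -(691|59)    [QR: both ≡ 3 mod 4, sign flips]
  = -(42|59)    [691 ≡ 42 mod 59]
  = (21|59)    [59 ≡ 3 mod 8 ⇒ (2|59) = -1]
  = (59|21)    [QR: 21 ≡ 1 mod 4, sign kept]
  = (17|21)    [59 ≡ 17 mod 21]
  = (21|17)    [QR: 17 ≡ 1 mod 4, sign kept]
  = (4|17)    [21 ≡ 4 mod 17]
  = (1|17)    [17 ≡ 1 mod 8 ⇒ (2|17)^2 = +1]
  = 1    [(1|17) = 1]
Second factor (653|691):
(653|691)
  = (691|653)    [QR: 653 ≡ 1 mod 4, sign kept]
  = (38|653)    [691 ≡ 38 mod 653]
  = -(19|653)    [653 ≡ 5 mod 8 ⇒ (2|653) = -1]
  = -(653|19)    [QR: 653 ≡ 1 mod 4, sign kept]
  = -(7|19)    [653 ≡ 7 mod 19]
  = (19|7)    [QR: both ≡ 3 mod 4, sign flips]
  = (5|7)    [19 ≡ 5 mod 7]
  = (7|5)    [QR: 5 ≡ 1 mod 4, sign kept]
  = (2|5)    [7 ≡ 2 mod 5]
  = -(1|5)    [5 ≡ 5 mod 8 ⇒ (2|5) = -1]
  = -1    [(1|5) = 1]
Product: (1)·(-1) = -1.

-1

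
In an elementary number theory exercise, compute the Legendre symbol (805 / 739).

1

Reduce the numerator: 805 ≡ 66 (mod 739), so (805 / 739) = (66 / 739).
Factor out 2: 66 = 2·33. Since 739 ≡ 3 (mod 8), (2 / 739) = -1. Now have -(33 / 739).
33 ≡ 1 (mod 4), so quadratic reciprocity gives (33 / 739) = (739 / 33). Reduce: 739 ≡ 13 (mod 33). Now have -(13 / 33).
13 ≡ 1 (mod 4), so quadratic reciprocity gives (13 / 33) = (33 / 13). Reduce: 33 ≡ 7 (mod 13). Now have -(7 / 13).
13 ≡ 1 (mod 4), so quadratic reciprocity gives (7 / 13) = (13 / 7). Reduce: 13 ≡ 6 (mod 7). Now have -(6 / 7).
Factor out 2: 6 = 2·3. Since 7 ≡ 7 (mod 8), (2 / 7) = +1. Now have -(3 / 7).
Both 3 ≡ 3 and 7 ≡ 3 (mod 4), so reciprocity gives (3 / 7) = -(7 / 3). Reduce: 7 ≡ 1 (mod 3). Now have (1 / 3).
(1 / 3) = 1. Collecting the sign factors: 1.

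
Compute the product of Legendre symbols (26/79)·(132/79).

By multiplicativity, (26·132/79) = (26/79)·(132/79).
First factor (26/79):
(26/79)
  = (13/79)    [79 ≡ 7 mod 8 ⇒ (2/79) = +1]
  = (79/13)    [QR: 13 ≡ 1 mod 4, sign kept]
  = (1/13)    [79 ≡ 1 mod 13]
  = 1    [(1/13) = 1]
Second factor (132/79):
(132/79)
  = (53/79)    [132 ≡ 53 mod 79]
  = (79/53)    [QR: 53 ≡ 1 mod 4, sign kept]
  = (26/53)    [79 ≡ 26 mod 53]
  = -(13/53)    [53 ≡ 5 mod 8 ⇒ (2/53) = -1]
  = -(53/13)    [QR: 13 ≡ 1 mod 4, sign kept]
  = -(1/13)    [53 ≡ 1 mod 13]
  = -1    [(1/13) = 1]
Product: (1)·(-1) = -1.

-1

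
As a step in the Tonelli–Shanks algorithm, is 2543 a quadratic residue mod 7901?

(2543|7901)
  = (7901|2543)    [QR: 7901 ≡ 1 mod 4, sign kept]
  = (272|2543)    [7901 ≡ 272 mod 2543]
  = (17|2543)    [2543 ≡ 7 mod 8 ⇒ (2|2543)^4 = +1]
  = (2543|17)    [QR: 17 ≡ 1 mod 4, sign kept]
  = (10|17)    [2543 ≡ 10 mod 17]
  = (5|17)    [17 ≡ 1 mod 8 ⇒ (2|17) = +1]
  = (17|5)    [QR: 5 ≡ 1 mod 4, sign kept]
  = (2|5)    [17 ≡ 2 mod 5]
  = -(1|5)    [5 ≡ 5 mod 8 ⇒ (2|5) = -1]
  = -1    [(1|5) = 1]
The Legendre symbol is -1, so x^2 ≡ 2543 (mod 7901) has no solution.

no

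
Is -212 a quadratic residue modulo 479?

yes

(-212|479)
  = (267|479)    [-212 ≡ 267 mod 479]
  = -(479|267)    [QR: both ≡ 3 mod 4, sign flips]
  = -(212|267)    [479 ≡ 212 mod 267]
  = -(53|267)    [267 ≡ 3 mod 8 ⇒ (2|267)^2 = +1]
  = -(267|53)    [QR: 53 ≡ 1 mod 4, sign kept]
  = -(2|53)    [267 ≡ 2 mod 53]
  = (1|53)    [53 ≡ 5 mod 8 ⇒ (2|53) = -1]
  = 1    [(1|53) = 1]
(-212|479) = 1, and 479 is prime, so -212 is a quadratic residue mod 479.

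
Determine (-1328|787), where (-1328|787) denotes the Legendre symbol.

(-1328|787)
  = (246|787)    [-1328 ≡ 246 mod 787]
  = -(123|787)    [787 ≡ 3 mod 8 ⇒ (2|787) = -1]
  = (787|123)    [QR: both ≡ 3 mod 4, sign flips]
  = (49|123)    [787 ≡ 49 mod 123]
  = (123|49)    [QR: 49 ≡ 1 mod 4, sign kept]
  = (25|49)    [123 ≡ 25 mod 49]
  = (49|25)    [QR: 25 ≡ 1 mod 4, sign kept]
  = (24|25)    [49 ≡ 24 mod 25]
  = (3|25)    [25 ≡ 1 mod 8 ⇒ (2|25)^3 = +1]
  = (25|3)    [QR: 25 ≡ 1 mod 4, sign kept]
  = (1|3)    [25 ≡ 1 mod 3]
  = 1    [(1|3) = 1]

1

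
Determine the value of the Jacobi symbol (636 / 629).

-1

(636 / 629)
  = (7 / 629)    [636 ≡ 7 mod 629]
  = (629 / 7)    [QR: 629 ≡ 1 mod 4, sign kept]
  = (6 / 7)    [629 ≡ 6 mod 7]
  = (3 / 7)    [7 ≡ 7 mod 8 ⇒ (2 / 7) = +1]
  = -(7 / 3)    [QR: both ≡ 3 mod 4, sign flips]
  = -(1 / 3)    [7 ≡ 1 mod 3]
  = -1    [(1 / 3) = 1]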